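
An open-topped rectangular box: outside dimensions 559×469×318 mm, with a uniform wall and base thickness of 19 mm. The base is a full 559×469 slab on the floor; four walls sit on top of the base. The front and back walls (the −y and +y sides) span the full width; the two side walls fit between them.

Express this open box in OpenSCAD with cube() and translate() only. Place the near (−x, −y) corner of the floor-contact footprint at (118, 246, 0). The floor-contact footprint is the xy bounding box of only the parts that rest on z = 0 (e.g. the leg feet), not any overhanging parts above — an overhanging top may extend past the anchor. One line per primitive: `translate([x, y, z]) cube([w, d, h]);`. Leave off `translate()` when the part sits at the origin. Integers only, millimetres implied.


translate([118, 246, 0]) cube([559, 469, 19]);
translate([118, 246, 19]) cube([559, 19, 299]);
translate([118, 696, 19]) cube([559, 19, 299]);
translate([118, 265, 19]) cube([19, 431, 299]);
translate([658, 265, 19]) cube([19, 431, 299]);


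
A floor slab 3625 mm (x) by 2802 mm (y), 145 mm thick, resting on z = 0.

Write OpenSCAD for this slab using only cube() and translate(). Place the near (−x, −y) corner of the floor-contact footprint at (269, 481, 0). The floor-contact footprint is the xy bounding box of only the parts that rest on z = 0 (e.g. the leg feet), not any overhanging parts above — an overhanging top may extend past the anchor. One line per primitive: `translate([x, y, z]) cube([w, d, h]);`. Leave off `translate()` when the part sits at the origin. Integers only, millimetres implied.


translate([269, 481, 0]) cube([3625, 2802, 145]);


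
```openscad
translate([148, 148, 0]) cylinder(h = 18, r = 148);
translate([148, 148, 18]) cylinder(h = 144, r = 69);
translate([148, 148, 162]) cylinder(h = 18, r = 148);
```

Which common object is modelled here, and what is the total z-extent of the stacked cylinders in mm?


A spool. The overall height is 180 mm.

Three coaxial cylinders, large–small–large — a spool. Two 18 mm flanges and a 144 mm core give 18 + 144 + 18 = 180 mm.


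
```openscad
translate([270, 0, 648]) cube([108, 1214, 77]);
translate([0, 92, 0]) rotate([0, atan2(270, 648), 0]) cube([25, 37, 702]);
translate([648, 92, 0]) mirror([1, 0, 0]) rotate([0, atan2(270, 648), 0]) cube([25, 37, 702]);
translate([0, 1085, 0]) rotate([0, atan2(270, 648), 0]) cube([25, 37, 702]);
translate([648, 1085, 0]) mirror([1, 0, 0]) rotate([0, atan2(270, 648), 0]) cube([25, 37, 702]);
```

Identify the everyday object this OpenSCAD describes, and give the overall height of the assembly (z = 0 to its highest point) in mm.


A sawhorse. The overall height is 725 mm.

A beam across two mirrored pairs of raked legs — a sawhorse. The beam's underside is at z = 648 (matching the legs' vertical rise in atan2(270, 648)) and the beam is 77 mm tall, so its top is at 648 + 77 = 725 mm. The raked legs top out at the beam's underside, so that is the highest point.


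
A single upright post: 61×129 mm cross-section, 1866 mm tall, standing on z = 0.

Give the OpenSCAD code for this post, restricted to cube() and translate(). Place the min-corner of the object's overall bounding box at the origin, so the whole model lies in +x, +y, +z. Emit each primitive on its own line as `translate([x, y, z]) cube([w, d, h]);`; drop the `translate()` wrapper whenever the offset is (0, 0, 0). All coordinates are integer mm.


cube([61, 129, 1866]);


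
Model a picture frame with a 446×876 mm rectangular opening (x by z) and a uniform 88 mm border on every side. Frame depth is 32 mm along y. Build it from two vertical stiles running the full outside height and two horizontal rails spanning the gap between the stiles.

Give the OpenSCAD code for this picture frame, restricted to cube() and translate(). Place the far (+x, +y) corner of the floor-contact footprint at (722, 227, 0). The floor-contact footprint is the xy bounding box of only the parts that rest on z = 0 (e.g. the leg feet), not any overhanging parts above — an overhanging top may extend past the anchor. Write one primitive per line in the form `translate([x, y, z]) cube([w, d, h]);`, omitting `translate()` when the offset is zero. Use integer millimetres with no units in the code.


translate([100, 195, 0]) cube([88, 32, 1052]);
translate([634, 195, 0]) cube([88, 32, 1052]);
translate([188, 195, 0]) cube([446, 32, 88]);
translate([188, 195, 964]) cube([446, 32, 88]);


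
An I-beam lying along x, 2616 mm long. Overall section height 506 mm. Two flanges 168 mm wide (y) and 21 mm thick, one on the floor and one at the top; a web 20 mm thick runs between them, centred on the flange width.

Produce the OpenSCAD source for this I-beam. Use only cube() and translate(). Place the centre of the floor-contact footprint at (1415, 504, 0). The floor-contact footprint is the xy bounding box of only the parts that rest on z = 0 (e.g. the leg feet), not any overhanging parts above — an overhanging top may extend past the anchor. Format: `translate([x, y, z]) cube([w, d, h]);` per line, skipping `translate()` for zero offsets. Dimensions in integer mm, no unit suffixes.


translate([107, 420, 0]) cube([2616, 168, 21]);
translate([107, 494, 21]) cube([2616, 20, 464]);
translate([107, 420, 485]) cube([2616, 168, 21]);


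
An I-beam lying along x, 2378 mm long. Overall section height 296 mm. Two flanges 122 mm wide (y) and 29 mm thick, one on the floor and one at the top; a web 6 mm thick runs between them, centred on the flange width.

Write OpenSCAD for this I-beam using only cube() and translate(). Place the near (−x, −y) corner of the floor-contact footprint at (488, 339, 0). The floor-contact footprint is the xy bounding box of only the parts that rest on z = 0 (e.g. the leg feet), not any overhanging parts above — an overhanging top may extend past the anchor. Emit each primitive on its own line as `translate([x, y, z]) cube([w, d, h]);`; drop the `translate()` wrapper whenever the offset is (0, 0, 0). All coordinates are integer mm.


translate([488, 339, 0]) cube([2378, 122, 29]);
translate([488, 397, 29]) cube([2378, 6, 238]);
translate([488, 339, 267]) cube([2378, 122, 29]);


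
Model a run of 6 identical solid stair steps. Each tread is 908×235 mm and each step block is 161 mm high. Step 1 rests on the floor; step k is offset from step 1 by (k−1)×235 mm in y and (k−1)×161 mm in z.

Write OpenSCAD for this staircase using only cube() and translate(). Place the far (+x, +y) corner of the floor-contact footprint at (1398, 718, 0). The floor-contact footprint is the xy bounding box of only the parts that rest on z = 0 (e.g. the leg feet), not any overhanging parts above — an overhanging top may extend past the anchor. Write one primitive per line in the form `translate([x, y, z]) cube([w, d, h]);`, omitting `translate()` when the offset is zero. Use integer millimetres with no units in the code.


translate([490, 483, 0]) cube([908, 235, 161]);
translate([490, 718, 161]) cube([908, 235, 161]);
translate([490, 953, 322]) cube([908, 235, 161]);
translate([490, 1188, 483]) cube([908, 235, 161]);
translate([490, 1423, 644]) cube([908, 235, 161]);
translate([490, 1658, 805]) cube([908, 235, 161]);


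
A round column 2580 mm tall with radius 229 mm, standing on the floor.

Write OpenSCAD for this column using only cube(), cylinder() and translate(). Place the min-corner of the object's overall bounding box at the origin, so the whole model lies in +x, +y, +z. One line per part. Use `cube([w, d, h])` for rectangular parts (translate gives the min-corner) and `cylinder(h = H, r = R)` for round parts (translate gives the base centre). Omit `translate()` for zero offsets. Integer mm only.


translate([229, 229, 0]) cylinder(h = 2580, r = 229);


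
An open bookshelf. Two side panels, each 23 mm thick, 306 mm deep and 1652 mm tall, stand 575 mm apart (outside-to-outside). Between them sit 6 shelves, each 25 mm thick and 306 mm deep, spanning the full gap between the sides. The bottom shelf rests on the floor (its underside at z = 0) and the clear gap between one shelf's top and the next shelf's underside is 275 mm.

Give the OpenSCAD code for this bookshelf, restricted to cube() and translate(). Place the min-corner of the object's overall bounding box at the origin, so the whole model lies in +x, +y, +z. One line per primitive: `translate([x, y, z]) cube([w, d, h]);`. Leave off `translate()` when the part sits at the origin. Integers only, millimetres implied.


cube([23, 306, 1652]);
translate([552, 0, 0]) cube([23, 306, 1652]);
translate([23, 0, 0]) cube([529, 306, 25]);
translate([23, 0, 300]) cube([529, 306, 25]);
translate([23, 0, 600]) cube([529, 306, 25]);
translate([23, 0, 900]) cube([529, 306, 25]);
translate([23, 0, 1200]) cube([529, 306, 25]);
translate([23, 0, 1500]) cube([529, 306, 25]);


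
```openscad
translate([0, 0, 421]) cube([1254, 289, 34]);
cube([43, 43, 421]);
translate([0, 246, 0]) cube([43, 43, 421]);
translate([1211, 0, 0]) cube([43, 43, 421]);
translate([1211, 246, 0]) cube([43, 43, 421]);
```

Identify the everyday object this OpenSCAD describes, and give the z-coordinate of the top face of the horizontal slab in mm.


A bench. The seat-top height is 455 mm.

A long slab on four corner posts — a bench. The slab sits at z = 421 with thickness 34, so the top is 421 + 34 = 455 mm.


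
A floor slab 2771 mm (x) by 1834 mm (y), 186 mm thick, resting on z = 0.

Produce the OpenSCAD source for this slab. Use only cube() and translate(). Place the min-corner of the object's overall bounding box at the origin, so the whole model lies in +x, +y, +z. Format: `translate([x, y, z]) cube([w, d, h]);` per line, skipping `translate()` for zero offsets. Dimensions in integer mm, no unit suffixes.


cube([2771, 1834, 186]);


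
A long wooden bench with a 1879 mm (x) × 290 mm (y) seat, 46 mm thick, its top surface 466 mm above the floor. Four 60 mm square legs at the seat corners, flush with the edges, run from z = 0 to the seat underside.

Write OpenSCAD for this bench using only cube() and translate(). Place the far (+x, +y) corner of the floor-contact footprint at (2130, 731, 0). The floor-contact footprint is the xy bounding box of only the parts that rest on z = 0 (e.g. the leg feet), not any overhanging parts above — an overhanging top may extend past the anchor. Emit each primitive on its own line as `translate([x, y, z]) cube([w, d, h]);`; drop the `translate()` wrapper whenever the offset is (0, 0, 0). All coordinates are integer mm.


translate([251, 441, 420]) cube([1879, 290, 46]);
translate([251, 441, 0]) cube([60, 60, 420]);
translate([251, 671, 0]) cube([60, 60, 420]);
translate([2070, 441, 0]) cube([60, 60, 420]);
translate([2070, 671, 0]) cube([60, 60, 420]);


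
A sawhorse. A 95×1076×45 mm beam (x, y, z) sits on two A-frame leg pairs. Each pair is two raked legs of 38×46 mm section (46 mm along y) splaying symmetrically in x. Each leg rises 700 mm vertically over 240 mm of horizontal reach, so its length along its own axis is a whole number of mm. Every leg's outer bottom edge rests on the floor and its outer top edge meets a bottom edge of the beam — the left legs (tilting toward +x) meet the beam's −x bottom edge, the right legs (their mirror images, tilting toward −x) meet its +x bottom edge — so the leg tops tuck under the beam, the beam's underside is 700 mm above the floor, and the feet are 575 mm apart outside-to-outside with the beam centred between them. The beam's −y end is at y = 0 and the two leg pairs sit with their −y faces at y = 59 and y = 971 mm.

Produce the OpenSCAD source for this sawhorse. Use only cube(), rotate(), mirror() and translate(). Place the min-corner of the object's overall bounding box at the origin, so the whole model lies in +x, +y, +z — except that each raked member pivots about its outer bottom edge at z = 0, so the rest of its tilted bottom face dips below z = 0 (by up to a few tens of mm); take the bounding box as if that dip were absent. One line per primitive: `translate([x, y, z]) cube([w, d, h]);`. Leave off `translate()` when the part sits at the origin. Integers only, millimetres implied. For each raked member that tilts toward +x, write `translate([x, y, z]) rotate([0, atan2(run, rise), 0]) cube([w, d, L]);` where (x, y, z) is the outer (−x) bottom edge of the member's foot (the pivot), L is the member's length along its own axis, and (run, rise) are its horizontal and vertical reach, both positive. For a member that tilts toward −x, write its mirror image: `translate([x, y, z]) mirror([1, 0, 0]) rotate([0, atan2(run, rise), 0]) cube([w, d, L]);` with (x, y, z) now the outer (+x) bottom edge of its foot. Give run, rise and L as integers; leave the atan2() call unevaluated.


translate([240, 0, 700]) cube([95, 1076, 45]);
translate([0, 59, 0]) rotate([0, atan2(240, 700), 0]) cube([38, 46, 740]);
translate([575, 59, 0]) mirror([1, 0, 0]) rotate([0, atan2(240, 700), 0]) cube([38, 46, 740]);
translate([0, 971, 0]) rotate([0, atan2(240, 700), 0]) cube([38, 46, 740]);
translate([575, 971, 0]) mirror([1, 0, 0]) rotate([0, atan2(240, 700), 0]) cube([38, 46, 740]);


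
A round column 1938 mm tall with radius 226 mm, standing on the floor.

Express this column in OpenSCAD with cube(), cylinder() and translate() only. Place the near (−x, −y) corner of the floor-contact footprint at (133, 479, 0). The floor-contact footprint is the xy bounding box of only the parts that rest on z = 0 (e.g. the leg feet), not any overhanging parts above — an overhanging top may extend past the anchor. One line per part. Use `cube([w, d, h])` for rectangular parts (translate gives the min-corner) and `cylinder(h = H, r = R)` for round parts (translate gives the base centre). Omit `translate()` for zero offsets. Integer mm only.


translate([359, 705, 0]) cylinder(h = 1938, r = 226);


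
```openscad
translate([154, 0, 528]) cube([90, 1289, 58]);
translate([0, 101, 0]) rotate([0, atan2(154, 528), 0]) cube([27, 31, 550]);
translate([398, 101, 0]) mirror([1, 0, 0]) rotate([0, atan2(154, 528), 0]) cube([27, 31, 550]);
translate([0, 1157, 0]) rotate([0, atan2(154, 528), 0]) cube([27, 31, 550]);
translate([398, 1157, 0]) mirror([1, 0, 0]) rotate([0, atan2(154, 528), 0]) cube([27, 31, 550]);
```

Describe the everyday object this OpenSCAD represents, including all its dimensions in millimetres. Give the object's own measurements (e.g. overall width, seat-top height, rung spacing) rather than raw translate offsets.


A sawhorse. A 90×1289×58 mm beam (x, y, z) sits on two A-frame leg pairs. Each pair is two raked legs of 27×31 mm section (31 mm along y) splaying symmetrically in x. Each leg rises 528 mm vertically over 154 mm of horizontal reach and is 550 mm long along its own axis. Every leg's outer bottom edge rests on the floor and its outer top edge meets a bottom edge of the beam — the left legs (tilting toward +x) meet the beam's −x bottom edge, the right legs (their mirror images, tilting toward −x) meet its +x bottom edge — so the leg tops tuck under the beam, the beam's underside is 528 mm above the floor, and the feet are 398 mm apart outside-to-outside with the beam centred between them. The two leg pairs are set in 101 mm from either end of the beam.


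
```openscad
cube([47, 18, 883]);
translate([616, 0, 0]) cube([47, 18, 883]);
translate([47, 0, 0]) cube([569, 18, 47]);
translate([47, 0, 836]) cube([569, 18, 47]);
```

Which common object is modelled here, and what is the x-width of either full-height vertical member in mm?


A picture frame. The border width is 47 mm.

Four thin pieces enclosing a rectangular opening — a picture frame. The two full-height stiles are 883 mm tall; the top rail sits at z = 836 and is 47 mm tall, so the border above the opening is 883 − 836 = 47 mm, matching the stile x-width.


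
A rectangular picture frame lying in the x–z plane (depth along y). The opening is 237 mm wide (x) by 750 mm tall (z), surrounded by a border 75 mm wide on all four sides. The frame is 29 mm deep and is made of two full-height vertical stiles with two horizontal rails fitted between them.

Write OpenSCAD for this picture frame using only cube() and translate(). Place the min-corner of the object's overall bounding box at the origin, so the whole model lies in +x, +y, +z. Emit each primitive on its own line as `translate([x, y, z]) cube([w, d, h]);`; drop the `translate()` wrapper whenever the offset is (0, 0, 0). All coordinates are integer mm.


cube([75, 29, 900]);
translate([312, 0, 0]) cube([75, 29, 900]);
translate([75, 0, 0]) cube([237, 29, 75]);
translate([75, 0, 825]) cube([237, 29, 75]);


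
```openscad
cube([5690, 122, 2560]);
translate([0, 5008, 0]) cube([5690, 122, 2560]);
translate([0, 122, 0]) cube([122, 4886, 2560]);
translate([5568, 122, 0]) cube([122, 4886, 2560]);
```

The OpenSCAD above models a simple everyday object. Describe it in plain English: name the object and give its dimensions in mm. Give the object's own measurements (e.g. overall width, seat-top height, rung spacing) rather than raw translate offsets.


The wall frame of a small rectangular building: four walls, each 2560 mm tall and 122 mm thick, enclosing a footprint 5690 mm (x) by 5130 mm (y) outside-to-outside, with no floor or roof. The front and back walls (the −y and +y sides) span the full width; the two side walls fit between them.


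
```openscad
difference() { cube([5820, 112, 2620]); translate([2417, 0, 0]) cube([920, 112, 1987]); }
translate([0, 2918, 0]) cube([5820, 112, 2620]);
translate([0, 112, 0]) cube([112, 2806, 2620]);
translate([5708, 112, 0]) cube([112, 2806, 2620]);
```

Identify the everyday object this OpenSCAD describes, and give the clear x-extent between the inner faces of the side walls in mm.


A single room. The interior width is 5596 mm.

Four walls enclosing a rectangle with a door in the front wall — a room. Outside width 5820 minus two 112 mm walls gives 5596 mm.


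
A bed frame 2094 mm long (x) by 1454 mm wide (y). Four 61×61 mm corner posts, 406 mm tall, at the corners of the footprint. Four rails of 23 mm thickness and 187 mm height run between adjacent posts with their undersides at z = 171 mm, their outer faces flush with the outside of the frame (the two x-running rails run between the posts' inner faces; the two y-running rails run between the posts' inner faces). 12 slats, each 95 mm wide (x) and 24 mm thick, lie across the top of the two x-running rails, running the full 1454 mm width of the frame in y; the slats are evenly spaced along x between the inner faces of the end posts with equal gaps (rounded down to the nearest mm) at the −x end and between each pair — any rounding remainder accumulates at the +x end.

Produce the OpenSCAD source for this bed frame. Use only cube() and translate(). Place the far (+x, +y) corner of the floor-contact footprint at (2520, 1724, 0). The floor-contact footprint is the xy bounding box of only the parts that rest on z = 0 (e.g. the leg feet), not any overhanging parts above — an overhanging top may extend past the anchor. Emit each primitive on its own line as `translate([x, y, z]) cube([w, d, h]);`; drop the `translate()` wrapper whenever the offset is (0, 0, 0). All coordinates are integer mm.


translate([426, 270, 0]) cube([61, 61, 406]);
translate([426, 1663, 0]) cube([61, 61, 406]);
translate([2459, 270, 0]) cube([61, 61, 406]);
translate([2459, 1663, 0]) cube([61, 61, 406]);
translate([487, 270, 171]) cube([1972, 23, 187]);
translate([487, 1701, 171]) cube([1972, 23, 187]);
translate([426, 331, 171]) cube([23, 1332, 187]);
translate([2497, 331, 171]) cube([23, 1332, 187]);
translate([551, 270, 358]) cube([95, 1454, 24]);
translate([710, 270, 358]) cube([95, 1454, 24]);
translate([869, 270, 358]) cube([95, 1454, 24]);
translate([1028, 270, 358]) cube([95, 1454, 24]);
translate([1187, 270, 358]) cube([95, 1454, 24]);
translate([1346, 270, 358]) cube([95, 1454, 24]);
translate([1505, 270, 358]) cube([95, 1454, 24]);
translate([1664, 270, 358]) cube([95, 1454, 24]);
translate([1823, 270, 358]) cube([95, 1454, 24]);
translate([1982, 270, 358]) cube([95, 1454, 24]);
translate([2141, 270, 358]) cube([95, 1454, 24]);
translate([2300, 270, 358]) cube([95, 1454, 24]);


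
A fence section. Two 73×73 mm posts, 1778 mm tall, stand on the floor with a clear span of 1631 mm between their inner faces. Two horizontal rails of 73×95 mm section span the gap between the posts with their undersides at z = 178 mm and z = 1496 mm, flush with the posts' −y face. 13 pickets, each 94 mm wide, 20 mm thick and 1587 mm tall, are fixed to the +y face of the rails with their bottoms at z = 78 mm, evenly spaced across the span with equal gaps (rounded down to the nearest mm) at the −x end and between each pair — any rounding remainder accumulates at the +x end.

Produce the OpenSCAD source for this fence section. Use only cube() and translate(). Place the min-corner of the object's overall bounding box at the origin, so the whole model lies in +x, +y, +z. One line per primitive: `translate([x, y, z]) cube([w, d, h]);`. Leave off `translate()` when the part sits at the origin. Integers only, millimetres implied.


cube([73, 73, 1778]);
translate([1704, 0, 0]) cube([73, 73, 1778]);
translate([73, 0, 178]) cube([1631, 73, 95]);
translate([73, 0, 1496]) cube([1631, 73, 95]);
translate([102, 73, 78]) cube([94, 20, 1587]);
translate([225, 73, 78]) cube([94, 20, 1587]);
translate([348, 73, 78]) cube([94, 20, 1587]);
translate([471, 73, 78]) cube([94, 20, 1587]);
translate([594, 73, 78]) cube([94, 20, 1587]);
translate([717, 73, 78]) cube([94, 20, 1587]);
translate([840, 73, 78]) cube([94, 20, 1587]);
translate([963, 73, 78]) cube([94, 20, 1587]);
translate([1086, 73, 78]) cube([94, 20, 1587]);
translate([1209, 73, 78]) cube([94, 20, 1587]);
translate([1332, 73, 78]) cube([94, 20, 1587]);
translate([1455, 73, 78]) cube([94, 20, 1587]);
translate([1578, 73, 78]) cube([94, 20, 1587]);


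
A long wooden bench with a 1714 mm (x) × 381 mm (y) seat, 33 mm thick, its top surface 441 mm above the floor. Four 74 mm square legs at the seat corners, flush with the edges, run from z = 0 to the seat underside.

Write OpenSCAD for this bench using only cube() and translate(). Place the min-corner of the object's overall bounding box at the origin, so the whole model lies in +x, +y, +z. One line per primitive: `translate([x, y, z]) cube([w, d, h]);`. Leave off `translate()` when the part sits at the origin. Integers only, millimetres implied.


translate([0, 0, 408]) cube([1714, 381, 33]);
cube([74, 74, 408]);
translate([0, 307, 0]) cube([74, 74, 408]);
translate([1640, 0, 0]) cube([74, 74, 408]);
translate([1640, 307, 0]) cube([74, 74, 408]);


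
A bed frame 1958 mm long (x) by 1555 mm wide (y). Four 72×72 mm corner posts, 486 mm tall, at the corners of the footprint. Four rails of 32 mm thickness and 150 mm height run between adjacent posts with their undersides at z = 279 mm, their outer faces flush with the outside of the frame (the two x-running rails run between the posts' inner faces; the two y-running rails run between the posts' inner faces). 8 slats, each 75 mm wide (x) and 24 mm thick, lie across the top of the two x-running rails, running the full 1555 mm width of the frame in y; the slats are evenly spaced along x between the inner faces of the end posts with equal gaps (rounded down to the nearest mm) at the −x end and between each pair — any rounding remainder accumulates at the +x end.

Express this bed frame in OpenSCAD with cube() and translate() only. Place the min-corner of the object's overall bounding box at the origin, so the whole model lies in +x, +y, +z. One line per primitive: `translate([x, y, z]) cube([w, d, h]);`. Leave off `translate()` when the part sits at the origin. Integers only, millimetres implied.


cube([72, 72, 486]);
translate([0, 1483, 0]) cube([72, 72, 486]);
translate([1886, 0, 0]) cube([72, 72, 486]);
translate([1886, 1483, 0]) cube([72, 72, 486]);
translate([72, 0, 279]) cube([1814, 32, 150]);
translate([72, 1523, 279]) cube([1814, 32, 150]);
translate([0, 72, 279]) cube([32, 1411, 150]);
translate([1926, 72, 279]) cube([32, 1411, 150]);
translate([206, 0, 429]) cube([75, 1555, 24]);
translate([415, 0, 429]) cube([75, 1555, 24]);
translate([624, 0, 429]) cube([75, 1555, 24]);
translate([833, 0, 429]) cube([75, 1555, 24]);
translate([1042, 0, 429]) cube([75, 1555, 24]);
translate([1251, 0, 429]) cube([75, 1555, 24]);
translate([1460, 0, 429]) cube([75, 1555, 24]);
translate([1669, 0, 429]) cube([75, 1555, 24]);


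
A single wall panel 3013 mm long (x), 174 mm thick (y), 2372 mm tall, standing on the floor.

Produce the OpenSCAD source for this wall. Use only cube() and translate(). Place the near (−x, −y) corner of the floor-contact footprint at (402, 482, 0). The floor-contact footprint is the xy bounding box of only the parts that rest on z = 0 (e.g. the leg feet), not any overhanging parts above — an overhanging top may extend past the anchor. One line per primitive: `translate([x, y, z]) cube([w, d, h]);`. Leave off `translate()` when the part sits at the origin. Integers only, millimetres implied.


translate([402, 482, 0]) cube([3013, 174, 2372]);


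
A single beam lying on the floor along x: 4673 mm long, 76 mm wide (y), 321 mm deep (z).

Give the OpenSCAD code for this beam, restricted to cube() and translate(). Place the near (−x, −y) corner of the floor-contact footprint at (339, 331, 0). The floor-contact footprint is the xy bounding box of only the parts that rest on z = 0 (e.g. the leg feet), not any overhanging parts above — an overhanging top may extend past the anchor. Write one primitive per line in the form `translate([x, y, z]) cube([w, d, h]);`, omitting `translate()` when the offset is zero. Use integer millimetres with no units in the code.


translate([339, 331, 0]) cube([4673, 76, 321]);


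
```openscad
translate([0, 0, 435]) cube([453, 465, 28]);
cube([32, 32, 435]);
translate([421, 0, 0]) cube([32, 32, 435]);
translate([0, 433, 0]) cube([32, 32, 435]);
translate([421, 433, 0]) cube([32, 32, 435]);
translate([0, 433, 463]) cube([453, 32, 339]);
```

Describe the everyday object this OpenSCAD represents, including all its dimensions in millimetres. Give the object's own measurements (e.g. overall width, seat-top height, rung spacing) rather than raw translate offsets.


A chair. The seat is a 453×465×28 mm slab with its top at z = 463 mm, on four 32×32 mm corner legs (flush with the seat edges, standing on z = 0). A flat backrest 32 mm thick, 339 mm tall, spans the full seat width and rises from the seat top along its +y edge, rear face flush with the rear of the seat.


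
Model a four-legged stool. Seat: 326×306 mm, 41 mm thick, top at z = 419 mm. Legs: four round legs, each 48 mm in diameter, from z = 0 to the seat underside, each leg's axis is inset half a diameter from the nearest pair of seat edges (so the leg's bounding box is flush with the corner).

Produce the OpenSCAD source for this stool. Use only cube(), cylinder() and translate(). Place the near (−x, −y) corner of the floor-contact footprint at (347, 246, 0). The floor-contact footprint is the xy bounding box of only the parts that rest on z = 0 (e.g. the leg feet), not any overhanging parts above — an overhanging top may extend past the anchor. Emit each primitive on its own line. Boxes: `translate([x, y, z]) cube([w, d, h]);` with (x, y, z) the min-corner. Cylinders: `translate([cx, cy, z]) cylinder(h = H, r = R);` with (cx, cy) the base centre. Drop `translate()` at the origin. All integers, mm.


// leg_h = 419 - 41 = 378
translate([347, 246, 378]) cube([326, 306, 41]);
translate([371, 270, 0]) cylinder(h = 378, r = 24);
translate([649, 270, 0]) cylinder(h = 378, r = 24);
translate([371, 528, 0]) cylinder(h = 378, r = 24);
translate([649, 528, 0]) cylinder(h = 378, r = 24);


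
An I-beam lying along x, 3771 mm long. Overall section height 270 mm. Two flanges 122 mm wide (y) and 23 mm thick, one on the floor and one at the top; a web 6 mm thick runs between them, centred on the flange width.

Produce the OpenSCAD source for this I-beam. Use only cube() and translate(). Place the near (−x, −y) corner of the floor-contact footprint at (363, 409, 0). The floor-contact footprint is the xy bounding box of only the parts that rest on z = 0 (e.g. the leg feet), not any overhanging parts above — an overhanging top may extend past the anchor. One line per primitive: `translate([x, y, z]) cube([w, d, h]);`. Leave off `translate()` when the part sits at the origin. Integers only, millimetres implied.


translate([363, 409, 0]) cube([3771, 122, 23]);
translate([363, 467, 23]) cube([3771, 6, 224]);
translate([363, 409, 247]) cube([3771, 122, 23]);


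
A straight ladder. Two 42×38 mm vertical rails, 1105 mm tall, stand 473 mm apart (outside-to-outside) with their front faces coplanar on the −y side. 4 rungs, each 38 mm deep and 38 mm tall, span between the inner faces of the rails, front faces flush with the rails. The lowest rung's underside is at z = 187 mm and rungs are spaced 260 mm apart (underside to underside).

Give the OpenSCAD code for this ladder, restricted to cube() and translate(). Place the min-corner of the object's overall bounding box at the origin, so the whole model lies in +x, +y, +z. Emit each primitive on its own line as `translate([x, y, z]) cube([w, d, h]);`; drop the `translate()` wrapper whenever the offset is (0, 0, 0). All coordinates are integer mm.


cube([42, 38, 1105]);
translate([431, 0, 0]) cube([42, 38, 1105]);
translate([42, 0, 187]) cube([389, 38, 38]);
translate([42, 0, 447]) cube([389, 38, 38]);
translate([42, 0, 707]) cube([389, 38, 38]);
translate([42, 0, 967]) cube([389, 38, 38]);


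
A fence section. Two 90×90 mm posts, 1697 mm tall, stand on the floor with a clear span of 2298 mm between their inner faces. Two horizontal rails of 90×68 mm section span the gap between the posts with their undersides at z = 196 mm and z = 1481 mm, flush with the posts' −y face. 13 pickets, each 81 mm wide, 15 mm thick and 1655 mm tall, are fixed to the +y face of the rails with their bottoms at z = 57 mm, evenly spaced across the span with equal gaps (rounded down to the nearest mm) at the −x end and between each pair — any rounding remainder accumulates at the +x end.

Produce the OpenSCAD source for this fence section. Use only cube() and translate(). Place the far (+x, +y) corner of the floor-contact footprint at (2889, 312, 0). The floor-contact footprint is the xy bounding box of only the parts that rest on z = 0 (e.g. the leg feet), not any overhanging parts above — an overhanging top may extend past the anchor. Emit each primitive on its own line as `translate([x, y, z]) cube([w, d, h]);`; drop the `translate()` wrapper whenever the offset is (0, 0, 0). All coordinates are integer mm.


translate([411, 222, 0]) cube([90, 90, 1697]);
translate([2799, 222, 0]) cube([90, 90, 1697]);
translate([501, 222, 196]) cube([2298, 90, 68]);
translate([501, 222, 1481]) cube([2298, 90, 68]);
translate([589, 312, 57]) cube([81, 15, 1655]);
translate([758, 312, 57]) cube([81, 15, 1655]);
translate([927, 312, 57]) cube([81, 15, 1655]);
translate([1096, 312, 57]) cube([81, 15, 1655]);
translate([1265, 312, 57]) cube([81, 15, 1655]);
translate([1434, 312, 57]) cube([81, 15, 1655]);
translate([1603, 312, 57]) cube([81, 15, 1655]);
translate([1772, 312, 57]) cube([81, 15, 1655]);
translate([1941, 312, 57]) cube([81, 15, 1655]);
translate([2110, 312, 57]) cube([81, 15, 1655]);
translate([2279, 312, 57]) cube([81, 15, 1655]);
translate([2448, 312, 57]) cube([81, 15, 1655]);
translate([2617, 312, 57]) cube([81, 15, 1655]);


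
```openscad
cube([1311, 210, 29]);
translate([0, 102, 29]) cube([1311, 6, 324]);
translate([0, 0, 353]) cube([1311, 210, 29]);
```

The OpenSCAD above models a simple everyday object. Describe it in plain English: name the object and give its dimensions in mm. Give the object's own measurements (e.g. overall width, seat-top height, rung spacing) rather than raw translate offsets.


An I-beam lying along x, 1311 mm long. Overall section height 382 mm. Two flanges 210 mm wide (y) and 29 mm thick, one on the floor and one at the top; a web 6 mm thick runs between them, centred on the flange width.


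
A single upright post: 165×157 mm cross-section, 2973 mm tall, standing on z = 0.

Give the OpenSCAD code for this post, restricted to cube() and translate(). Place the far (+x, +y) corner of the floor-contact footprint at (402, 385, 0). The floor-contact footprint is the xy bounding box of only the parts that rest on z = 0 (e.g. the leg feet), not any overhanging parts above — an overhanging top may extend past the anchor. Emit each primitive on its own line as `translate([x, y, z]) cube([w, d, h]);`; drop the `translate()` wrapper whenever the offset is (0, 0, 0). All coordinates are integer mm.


translate([237, 228, 0]) cube([165, 157, 2973]);


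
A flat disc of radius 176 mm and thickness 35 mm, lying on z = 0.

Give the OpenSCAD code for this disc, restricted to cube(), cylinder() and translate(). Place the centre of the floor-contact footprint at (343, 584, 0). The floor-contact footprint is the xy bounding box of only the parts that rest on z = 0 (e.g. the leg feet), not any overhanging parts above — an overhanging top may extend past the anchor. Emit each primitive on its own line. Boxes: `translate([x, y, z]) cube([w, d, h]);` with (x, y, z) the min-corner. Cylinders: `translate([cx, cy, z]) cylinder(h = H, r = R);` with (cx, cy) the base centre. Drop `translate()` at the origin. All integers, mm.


translate([343, 584, 0]) cylinder(h = 35, r = 176);


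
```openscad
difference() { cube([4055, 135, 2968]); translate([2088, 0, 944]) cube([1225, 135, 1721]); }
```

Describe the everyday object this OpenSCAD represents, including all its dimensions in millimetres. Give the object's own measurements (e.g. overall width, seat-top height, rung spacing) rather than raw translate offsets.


A wall 4055 mm long (x), 135 mm thick (y), 2968 mm tall, with a rectangular window opening cut through it. The opening is 1225 mm wide and 1721 mm tall; its sill is at z = 944 mm and its near (−x) edge is 2088 mm from the wall's −x end. The opening passes through the full wall thickness.


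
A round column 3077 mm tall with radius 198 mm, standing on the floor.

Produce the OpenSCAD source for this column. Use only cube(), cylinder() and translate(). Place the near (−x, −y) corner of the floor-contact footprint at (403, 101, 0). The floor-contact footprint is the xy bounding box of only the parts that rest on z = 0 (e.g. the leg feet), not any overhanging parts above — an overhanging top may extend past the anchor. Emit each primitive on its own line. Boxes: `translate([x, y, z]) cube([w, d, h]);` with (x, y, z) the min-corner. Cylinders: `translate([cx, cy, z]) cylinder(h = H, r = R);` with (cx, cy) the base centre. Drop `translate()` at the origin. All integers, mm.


translate([601, 299, 0]) cylinder(h = 3077, r = 198);


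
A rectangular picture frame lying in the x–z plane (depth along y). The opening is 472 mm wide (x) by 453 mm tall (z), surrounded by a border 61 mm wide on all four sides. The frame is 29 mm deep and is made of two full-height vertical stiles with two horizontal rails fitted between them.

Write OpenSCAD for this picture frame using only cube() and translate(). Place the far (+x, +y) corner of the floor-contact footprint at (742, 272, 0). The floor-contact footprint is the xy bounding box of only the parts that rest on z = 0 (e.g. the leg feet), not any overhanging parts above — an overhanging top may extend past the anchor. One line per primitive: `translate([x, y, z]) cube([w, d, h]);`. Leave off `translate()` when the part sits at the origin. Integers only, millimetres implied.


translate([148, 243, 0]) cube([61, 29, 575]);
translate([681, 243, 0]) cube([61, 29, 575]);
translate([209, 243, 0]) cube([472, 29, 61]);
translate([209, 243, 514]) cube([472, 29, 61]);


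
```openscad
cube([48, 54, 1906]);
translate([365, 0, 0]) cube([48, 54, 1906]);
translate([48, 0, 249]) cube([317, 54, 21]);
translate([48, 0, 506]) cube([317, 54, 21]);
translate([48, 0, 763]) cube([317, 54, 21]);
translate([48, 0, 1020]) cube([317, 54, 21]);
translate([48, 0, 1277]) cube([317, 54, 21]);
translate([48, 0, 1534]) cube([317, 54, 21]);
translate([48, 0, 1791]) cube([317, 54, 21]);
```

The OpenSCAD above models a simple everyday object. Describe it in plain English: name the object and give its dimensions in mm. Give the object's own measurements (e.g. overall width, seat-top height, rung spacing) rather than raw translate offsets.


A straight ladder. Two 48×54 mm vertical rails, 1906 mm tall, stand 413 mm apart (outside-to-outside) with their front faces coplanar on the −y side. 7 rungs, each 54 mm deep and 21 mm tall, span between the inner faces of the rails, front faces flush with the rails. The lowest rung's underside is at z = 249 mm and rungs are spaced 257 mm apart (underside to underside).


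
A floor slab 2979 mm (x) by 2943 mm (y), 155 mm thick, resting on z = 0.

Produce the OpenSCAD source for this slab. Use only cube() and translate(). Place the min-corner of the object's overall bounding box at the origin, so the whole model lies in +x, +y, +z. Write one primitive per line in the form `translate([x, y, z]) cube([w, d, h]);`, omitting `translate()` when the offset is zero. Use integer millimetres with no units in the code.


cube([2979, 2943, 155]);


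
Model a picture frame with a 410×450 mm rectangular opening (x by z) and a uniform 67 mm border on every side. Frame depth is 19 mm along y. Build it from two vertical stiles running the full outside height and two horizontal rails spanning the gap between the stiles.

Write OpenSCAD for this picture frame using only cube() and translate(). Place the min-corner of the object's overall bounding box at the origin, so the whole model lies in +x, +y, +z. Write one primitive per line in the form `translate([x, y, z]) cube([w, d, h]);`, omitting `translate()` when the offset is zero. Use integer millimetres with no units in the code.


cube([67, 19, 584]);
translate([477, 0, 0]) cube([67, 19, 584]);
translate([67, 0, 0]) cube([410, 19, 67]);
translate([67, 0, 517]) cube([410, 19, 67]);


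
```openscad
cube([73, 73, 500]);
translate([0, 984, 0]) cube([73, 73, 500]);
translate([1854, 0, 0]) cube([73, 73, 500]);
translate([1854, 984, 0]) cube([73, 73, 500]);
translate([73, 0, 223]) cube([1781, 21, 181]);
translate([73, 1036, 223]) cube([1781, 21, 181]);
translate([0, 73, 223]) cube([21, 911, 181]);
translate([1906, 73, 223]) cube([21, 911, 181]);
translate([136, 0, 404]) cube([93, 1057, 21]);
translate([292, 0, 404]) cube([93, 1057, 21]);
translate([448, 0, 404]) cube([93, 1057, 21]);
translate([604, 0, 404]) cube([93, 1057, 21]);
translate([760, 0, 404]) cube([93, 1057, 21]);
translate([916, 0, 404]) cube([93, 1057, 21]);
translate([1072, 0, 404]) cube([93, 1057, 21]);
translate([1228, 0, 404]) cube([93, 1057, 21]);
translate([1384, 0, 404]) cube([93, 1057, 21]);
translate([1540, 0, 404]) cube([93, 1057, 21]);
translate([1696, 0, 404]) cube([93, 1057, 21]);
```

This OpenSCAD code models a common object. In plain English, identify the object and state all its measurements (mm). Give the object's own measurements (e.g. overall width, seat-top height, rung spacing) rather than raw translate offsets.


A bed frame 1927 mm long (x) by 1057 mm wide (y). Four 73×73 mm corner posts, 500 mm tall, at the corners of the footprint. Four rails of 21 mm thickness and 181 mm height run between adjacent posts with their undersides at z = 223 mm, their outer faces flush with the outside of the frame (the two x-running rails run between the posts' inner faces; the two y-running rails run between the posts' inner faces). 11 slats, each 93 mm wide (x) and 21 mm thick, lie across the top of the two x-running rails, running the full 1057 mm width of the frame in y; along x they sit between the end posts with a 63 mm gap after the −x posts and between neighbouring slats, leaving 65 mm before the +x posts.
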